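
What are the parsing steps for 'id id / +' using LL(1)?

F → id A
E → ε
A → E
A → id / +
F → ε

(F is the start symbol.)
Stack is shown with the top on the left.

Stack     Input        Action
-----------------------------
F $       id id / + $  output F → id A
id A $    id id / + $  match 'id'
A $       id / + $     output A → id / +
id / + $  id / + $     match 'id'
/ + $     / + $        match '/'
+ $       + $          match '+'
$         $            accept

The string is accepted.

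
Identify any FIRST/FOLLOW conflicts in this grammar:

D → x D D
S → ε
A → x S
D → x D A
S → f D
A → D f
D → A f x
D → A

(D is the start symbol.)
Nullable non-terminals: S.

S: nullable alternative(s) S → ε; FOLLOW(S) = { $, 'f', 'x' }
  S → ε: FIRST \ {ε} = { } — this is the only nullable alternative, skip
  S → f D: FIRST \ {ε} = { 'f' } — overlaps FOLLOW(S) on { 'f' }: CONFLICT

A, D have no nullable alternative, so no FIRST/FOLLOW check is needed there.

So the grammar has 1 FIRST/FOLLOW conflict (marked CONFLICT above).

Answer: Yes. S → f D with FOLLOW(S) on { 'f' }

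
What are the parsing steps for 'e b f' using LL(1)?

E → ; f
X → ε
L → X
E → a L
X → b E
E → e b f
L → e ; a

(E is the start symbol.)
Stack is shown with the top on the left.

Stack    Input    Action
------------------------
E $      e b f $  output E → e b f
e b f $  e b f $  match 'e'
b f $    b f $    match 'b'
f $      f $      match 'f'
$        $        accept

The string is accepted.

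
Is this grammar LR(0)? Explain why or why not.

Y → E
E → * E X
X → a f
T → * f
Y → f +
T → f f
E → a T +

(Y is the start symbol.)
Augment with Y' → Y and build the canonical LR(0) collection (I0 = CLOSURE({[Y' → . Y]}), then GOTO on every symbol after a dot until no new states appear). It has 17 states:
  I0: { [E → . * E X], [E → . a T +], [Y → . E], [Y → . f +], [Y' → . Y] }  — shift
  I1: { [E → * . E X], [E → . * E X], [E → . a T +] }  — shift
  I2: { [Y → E .] }  — reduce
  I3: { [Y' → Y .] }  — accept
  I4: { [E → a . T +], [T → . * f], [T → . f f] }  — shift
  I5: { [Y → f . +] }  — shift
  I6: { [Y → f + .] }  — reduce
  I7: { [T → * . f] }  — shift
  I8: { [E → a T . +] }  — shift
  I9: { [T → f . f] }  — shift
  I10: { [T → f f .] }  — reduce
  I11: { [E → a T + .] }  — reduce
  I12: { [T → * f .] }  — reduce
  I13: { [E → * E . X], [X → . a f] }  — shift
  I14: { [E → * E X .] }  — reduce
  I15: { [X → a . f] }  — shift
  I16: { [X → a f .] }  — reduce

Every state is either a pure shift/goto state or contains exactly one complete item and nothing to shift — no conflicts. The grammar is LR(0).

Answer: Yes, the grammar is LR(0)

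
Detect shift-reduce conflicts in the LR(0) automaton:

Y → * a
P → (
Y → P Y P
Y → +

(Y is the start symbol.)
Augment with Y' → Y and build the canonical LR(0) collection (I0 = CLOSURE({[Y' → . Y]}), then GOTO on every symbol after a dot until no new states appear). It has 9 states:
  I0: { [P → . (], [Y → . * a], [Y → . +], [Y → . P Y P], [Y' → . Y] }  — shift
  I1: { [P → ( .] }  — reduce
  I2: { [Y → * . a] }  — shift
  I3: { [Y → + .] }  — reduce
  I4: { [P → . (], [Y → . * a], [Y → . +], [Y → . P Y P], [Y → P . Y P] }  — shift
  I5: { [Y' → Y .] }  — accept
  I6: { [P → . (], [Y → P Y . P] }  — shift
  I7: { [Y → P Y P .] }  — reduce
  I8: { [Y → * a .] }  — reduce

No state contains both a complete item and a shift item.

Answer: No shift-reduce conflicts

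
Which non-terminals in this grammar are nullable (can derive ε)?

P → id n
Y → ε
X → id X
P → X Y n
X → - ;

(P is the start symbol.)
ε-productions: Y → ε
So Y is immediately nullable.
No further non-terminal can be added: every production for the remaining non-terminals contains a terminal or a non-nullable non-terminal.
Nullable = { 'Y' }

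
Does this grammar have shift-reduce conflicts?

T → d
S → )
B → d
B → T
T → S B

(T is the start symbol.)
No shift-reduce conflicts

Augment with T' → T and build the canonical LR(0) collection (I0 = CLOSURE({[T' → . T]}), then GOTO on every symbol after a dot until no new states appear). It has 8 states:
  I0: { [S → . )], [T → . S B], [T → . d], [T' → . T] }  — shift
  I1: { [S → ) .] }  — reduce
  I2: { [B → . T], [B → . d], [S → . )], [T → . S B], [T → . d], [T → S . B] }  — shift
  I3: { [T' → T .] }  — accept
  I4: { [T → d .] }  — reduce
  I5: { [T → S B .] }  — reduce
  I6: { [B → T .] }  — reduce
  I7: { [B → d .], [T → d .] }  — 2 reduces

No state contains both a complete item and a shift item.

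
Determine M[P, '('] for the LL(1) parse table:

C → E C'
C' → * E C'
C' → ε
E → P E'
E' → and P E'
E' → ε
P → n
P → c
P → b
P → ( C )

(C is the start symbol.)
P → ( C )

To find M[P, '('], we find productions for P where '(' is in the predict set (PREDICT(N → α) = (FIRST(α) \ {ε}) ∪ (FOLLOW(N) if α ⇒* ε)).

P → n: PREDICT = { 'n' }
P → c: PREDICT = { 'c' }
P → b: PREDICT = { 'b' }
P → ( C ): PREDICT = { '(' }
  '(' is in predict set, so this production goes in M[P, '(']

M[P, '('] = P → ( C )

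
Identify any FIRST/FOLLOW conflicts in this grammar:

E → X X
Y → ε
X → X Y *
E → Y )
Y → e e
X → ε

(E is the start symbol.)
Yes. X → X Y '*' with FOLLOW(X) on { '*', 'e' }

Nullable non-terminals: E, X, Y.
FIRST sets used below: FIRST(X) = { '*', 'e', ε }, FIRST(Y) = { 'e', ε }

E: nullable alternative(s) E → X X; FOLLOW(E) = { $ }
  E → X X: FIRST \ {ε} = { '*', 'e' } — this is the only nullable alternative, skip
  E → Y ): FIRST \ {ε} = { ')', 'e' } — disjoint from FOLLOW(E)

X: nullable alternative(s) X → ε; FOLLOW(X) = { $, '*', 'e' }
  X → X Y *: FIRST \ {ε} = { '*', 'e' } — overlaps FOLLOW(X) on { '*', 'e' }: CONFLICT
  X → ε: FIRST \ {ε} = { } — this is the only nullable alternative, skip

Y: nullable alternative(s) Y → ε; FOLLOW(Y) = { ')', '*' }
  Y → ε: FIRST \ {ε} = { } — this is the only nullable alternative, skip
  Y → e e: FIRST \ {ε} = { 'e' } — disjoint from FOLLOW(Y)

So the grammar has 1 FIRST/FOLLOW conflict (marked CONFLICT above).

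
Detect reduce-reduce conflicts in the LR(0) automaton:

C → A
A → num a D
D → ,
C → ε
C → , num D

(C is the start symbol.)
No reduce-reduce conflicts

A reduce-reduce conflict occurs when an LR(0) state has two complete items [A → α .] and [B → β .] — both call for a reduction, and with no lookahead the parser cannot choose between them.

Augment with C' → C and build the canonical LR(0) collection (I0 = CLOSURE({[C' → . C]}), then GOTO on every symbol after a dot until no new states appear). It has 10 states:
  I0: { [A → . num a D], [C → . , num D], [C → . A], [C → .], [C' → . C] }  — shift, reduce
  I1: { [C → , . num D] }  — shift
  I2: { [C → A .] }  — reduce
  I3: { [C' → C .] }  — accept
  I4: { [A → num . a D] }  — shift
  I5: { [A → num a . D], [D → . ,] }  — shift
  I6: { [D → , .] }  — reduce
  I7: { [A → num a D .] }  — reduce
  I8: { [C → , num . D], [D → . ,] }  — shift
  I9: { [C → , num D .] }  — reduce

No state contains more than one complete item.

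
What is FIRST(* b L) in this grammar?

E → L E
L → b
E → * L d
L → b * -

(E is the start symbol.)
To compute FIRST(* b L), process the symbols left to right:
Symbol * is a terminal. Add '*' and stop.
FIRST(* b L) = { '*' }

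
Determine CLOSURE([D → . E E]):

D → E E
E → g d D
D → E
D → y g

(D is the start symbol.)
Start with: [D → . E E]
  [D → . E E] has the dot before E: add [E → . g d D]
No further items can be added.

CLOSURE = { [D → . E E], [E → . g d D] }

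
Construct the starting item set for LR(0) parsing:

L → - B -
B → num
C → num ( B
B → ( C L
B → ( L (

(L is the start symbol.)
{ [L → . - B -], [L' → . L] }

First, augment the grammar with L' → L
I₀ = CLOSURE({ [L' → . L] }):
  [L' → . L] has the dot before L: add [L → . - B -]
No further items can be added.

I₀ = { [L → . - B -], [L' → . L] }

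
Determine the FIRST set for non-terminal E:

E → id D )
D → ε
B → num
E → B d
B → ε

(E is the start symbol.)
To compute FIRST(E), examine every production with E on the left-hand side, reading each right-hand side left to right until a non-nullable symbol is reached.

FIRST sets of the other non-terminals involved (by the same procedure, iterated to a fixed point):
  FIRST(B) = { 'num', ε }

From E → id D ):
  - id is a terminal: add 'id' and stop
From E → B d:
  - B is a non-terminal: add FIRST(B) \ {ε} = { 'num' }
    B is nullable, so continue to the next symbol
  - d is a terminal: add 'd' and stop

Collecting: FIRST(E) = { 'd', 'id', 'num' }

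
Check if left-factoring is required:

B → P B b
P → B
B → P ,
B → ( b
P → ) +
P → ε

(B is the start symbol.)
Left-factoring is needed when two productions for the same non-terminal
share a common prefix on the right-hand side.

Productions for B:
  B → P B b
  B → P ,
  B → ( b
Productions for P:
  P → B
  P → ) +
  P → ε

Found common prefix 'P' in productions for B

Answer: Yes, B has productions with common prefix 'P'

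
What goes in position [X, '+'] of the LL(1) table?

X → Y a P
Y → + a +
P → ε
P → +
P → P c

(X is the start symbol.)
X → Y a P

To find M[X, '+'], we find productions for X where '+' is in the predict set (PREDICT(N → α) = (FIRST(α) \ {ε}) ∪ (FOLLOW(N) if α ⇒* ε)).

Relevant sets:
  FIRST(Y) = { '+' }

X → Y a P: PREDICT = { '+' }
  '+' is in predict set, so this production goes in M[X, '+']

M[X, '+'] = X → Y a P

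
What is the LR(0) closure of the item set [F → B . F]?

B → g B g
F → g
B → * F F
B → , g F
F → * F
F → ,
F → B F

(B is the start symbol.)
{ [B → . * F F], [B → . , g F], [B → . g B g], [F → . * F], [F → . ,], [F → . B F], [F → . g], [F → B . F] }

To compute CLOSURE, for each item [A → α.Bβ] where B is a non-terminal, add [B → .γ] for all productions B → γ; repeat for the newly added items until nothing changes.

Start with: [F → B . F]
  [F → B . F] has the dot before F: add [F → . g], [F → . * F], [F → . ,], [F → . B F]
  [F → . B F] has the dot before B: add [B → . g B g], [B → . * F F], [B → . , g F]
No further items can be added.

CLOSURE = { [B → . * F F], [B → . , g F], [B → . g B g], [F → . * F], [F → . ,], [F → . B F], [F → . g], [F → B . F] }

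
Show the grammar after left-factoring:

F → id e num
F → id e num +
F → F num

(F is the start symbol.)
F → id e num F'
F' → ε
F' → +
F → F num

Left-factoring transforms A → αβ₁ | αβ₂ into A → αA' and A' → β₁ | β₂
(α is the longest common prefix among the alternatives). Repeat until
no nonterminal has two alternatives with a common prefix.

Round 1: F has alternatives sharing prefix 'id e num'. Introduce F': F → id e num F'
  Add: F' → ε
  Add: F' → +

No remaining common prefixes — done.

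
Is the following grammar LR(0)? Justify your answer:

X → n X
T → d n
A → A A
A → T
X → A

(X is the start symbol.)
No. Shift-reduce conflict between [X → A .] and [T → . d n]

A grammar is LR(0) if no state in the canonical LR(0) collection has:
  - both a shift item (dot before a terminal) and a complete item (shift-reduce conflict), or
  - two or more complete items (reduce-reduce conflict; the accept item [X' → X .] counts as a complete item here).

Augment with X' → X and build the canonical LR(0) collection (I0 = CLOSURE({[X' → . X]}), then GOTO on every symbol after a dot until no new states appear). It has 9 states:
  I0: { [A → . A A], [A → . T], [T → . d n], [X → . A], [X → . n X], [X' → . X] }  — shift
  I1: { [A → . A A], [A → . T], [A → A . A], [T → . d n], [X → A .] }  — shift, reduce
  I2: { [A → T .] }  — reduce
  I3: { [X' → X .] }  — accept
  I4: { [T → d . n] }  — shift
  I5: { [A → . A A], [A → . T], [T → . d n], [X → . A], [X → . n X], [X → n . X] }  — shift
  I6: { [X → n X .] }  — reduce
  I7: { [T → d n .] }  — reduce
  I8: { [A → . A A], [A → . T], [A → A . A], [A → A A .], [T → . d n] }  — shift, reduce

Conflict in state I1:
  Shift-reduce conflict between [X → A .] and [T → . d n]
So the grammar is NOT LR(0).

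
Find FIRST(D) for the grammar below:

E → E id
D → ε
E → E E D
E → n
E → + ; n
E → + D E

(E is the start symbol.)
To compute FIRST(D), examine every production with D on the left-hand side, reading each right-hand side left to right until a non-nullable symbol is reached.

From D → ε:
  - ε-production, so ε ∈ FIRST(D)

Collecting: FIRST(D) = { ε }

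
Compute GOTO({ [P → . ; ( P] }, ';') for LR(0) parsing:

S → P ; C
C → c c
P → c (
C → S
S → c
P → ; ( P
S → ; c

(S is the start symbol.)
GOTO(I, ';') = CLOSURE({ [A → αX.β] : [A → α.Xβ] ∈ I, X = ';' })

Items with dot before ';', with the dot advanced:
  [P → . ; ( P] → [P → ; . ( P]
Closure adds nothing (no advanced item has the dot before a non-terminal).

GOTO = { [P → ; . ( P] }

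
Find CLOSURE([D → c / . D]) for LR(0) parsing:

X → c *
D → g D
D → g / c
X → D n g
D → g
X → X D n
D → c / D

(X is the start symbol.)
{ [D → . c / D], [D → . g / c], [D → . g D], [D → . g], [D → c / . D] }

To compute CLOSURE, for each item [A → α.Bβ] where B is a non-terminal, add [B → .γ] for all productions B → γ; repeat for the newly added items until nothing changes.

Start with: [D → c / . D]
  [D → c / . D] has the dot before D: add [D → . g D], [D → . g / c], [D → . g], [D → . c / D]
No further items can be added.

CLOSURE = { [D → . c / D], [D → . g / c], [D → . g D], [D → . g], [D → c / . D] }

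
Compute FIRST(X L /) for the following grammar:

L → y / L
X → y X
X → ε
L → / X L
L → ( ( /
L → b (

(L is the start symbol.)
{ '(', '/', 'b', 'y' }

FIRST sets of the non-terminals involved (from the grammar, by fixed-point iteration):
  FIRST(X) = { 'y', ε }
  FIRST(L) = { '(', '/', 'b', 'y' }

To compute FIRST(X L /), process the symbols left to right:
Symbol X is a non-terminal. Add FIRST(X) \ {ε} = { 'y' }
X is nullable (ε ∈ FIRST(X)), continue to the next symbol.
Symbol L is a non-terminal. Add FIRST(L) \ {ε} = { '(', '/', 'b', 'y' }
L is not nullable (ε ∉ FIRST(L)), so stop here.
FIRST(X L /) = { '(', '/', 'b', 'y' }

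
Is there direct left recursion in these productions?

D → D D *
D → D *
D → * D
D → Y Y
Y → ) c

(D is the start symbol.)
Yes, D is left-recursive

D → D D *: LEFT RECURSIVE (starts with D)
D → D *: LEFT RECURSIVE (starts with D)
D → * D: starts with '*'
D → Y Y: starts with Y
Y → ) c: starts with ')'

The grammar has direct left recursion on: D.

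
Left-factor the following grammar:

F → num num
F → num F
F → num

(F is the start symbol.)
Left-factoring transforms A → αβ₁ | αβ₂ into A → αA' and A' → β₁ | β₂
(α is the longest common prefix among the alternatives). Repeat until
no nonterminal has two alternatives with a common prefix.

Round 1: F has alternatives sharing prefix 'num'. Introduce F': F → num F'
  Add: F' → num
  Add: F' → F
  Add: F' → ε

No remaining common prefixes — done.

Resulting grammar:
F → num F'
F' → num
F' → F
F' → ε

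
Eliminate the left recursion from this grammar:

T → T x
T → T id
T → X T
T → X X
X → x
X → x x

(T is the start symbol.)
T is directly left-recursive. The standard transformation for
  A → A α₁ | ... | A α_m | β₁ | ... | β_n
is
  A  → β₁ A' | ... | β_n A'
  A' → α₁ A' | ... | α_m A' | ε

T → X T becomes T → X T T'
T → X X becomes T → X X T'
T → T x becomes T' → x T'
T → T id becomes T' → id T'
Add T' → ε

Productions for other non-terminals are unchanged:
  X → x
  X → x x

Resulting grammar:
T → X T T'
T → X X T'
T' → x T'
T' → id T'
T' → ε
X → x
X → x x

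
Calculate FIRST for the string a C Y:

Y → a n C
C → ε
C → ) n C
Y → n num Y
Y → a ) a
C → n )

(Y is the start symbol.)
{ 'a' }

To compute FIRST(a C Y), process the symbols left to right:
Symbol a is a terminal. Add 'a' and stop.
FIRST(a C Y) = { 'a' }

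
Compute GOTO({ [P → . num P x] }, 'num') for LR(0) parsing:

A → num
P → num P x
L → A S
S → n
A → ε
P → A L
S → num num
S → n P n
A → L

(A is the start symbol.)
{ [A → . L], [A → . num], [A → .], [L → . A S], [P → . A L], [P → . num P x], [P → num . P x] }

GOTO(I, 'num') = CLOSURE({ [A → αX.β] : [A → α.Xβ] ∈ I, X = 'num' })

Items with dot before 'num', with the dot advanced:
  [P → . num P x] → [P → num . P x]
Closure of the advanced items:
  [P → num . P x] has the dot before P: add [P → . num P x], [P → . A L]
  [P → . A L] has the dot before A: add [A → . num], [A → .], [A → . L]
  [A → . L] has the dot before L: add [L → . A S]

GOTO = { [A → . L], [A → . num], [A → .], [L → . A S], [P → . A L], [P → . num P x], [P → num . P x] }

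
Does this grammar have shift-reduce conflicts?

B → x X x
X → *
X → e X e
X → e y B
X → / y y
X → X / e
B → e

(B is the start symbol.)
No shift-reduce conflicts

A shift-reduce conflict occurs when an LR(0) state has both:
  - a complete (reduce) item [A → α .] (dot at the end), and
  - a shift item [B → β . c γ] (dot before a terminal).

Augment with B' → B and build the canonical LR(0) collection (I0 = CLOSURE({[B' → . B]}), then GOTO on every symbol after a dot until no new states appear). It has 17 states:
  I0: { [B → . e], [B → . x X x], [B' → . B] }  — shift
  I1: { [B' → B .] }  — accept
  I2: { [B → e .] }  — reduce
  I3: { [B → x . X x], [X → . *], [X → . / y y], [X → . X / e], [X → . e X e], [X → . e y B] }  — shift
  I4: { [X → * .] }  — reduce
  I5: { [X → / . y y] }  — shift
  I6: { [B → x X . x], [X → X . / e] }  — shift
  I7: { [X → . *], [X → . / y y], [X → . X / e], [X → . e X e], [X → . e y B], [X → e . X e], [X → e . y B] }  — shift
  I8: { [X → X . / e], [X → e X . e] }  — shift
  I9: { [B → . e], [B → . x X x], [X → e y . B] }  — shift
  I10: { [X → e y B .] }  — reduce
  I11: { [X → X / . e] }  — shift
  I12: { [X → e X e .] }  — reduce
  I13: { [X → X / e .] }  — reduce
  I14: { [B → x X x .] }  — reduce
  I15: { [X → / y . y] }  — shift
  I16: { [X → / y y .] }  — reduce

No state contains both a complete item and a shift item.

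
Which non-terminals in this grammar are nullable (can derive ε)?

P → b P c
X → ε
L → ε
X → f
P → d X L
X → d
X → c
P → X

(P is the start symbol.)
{ 'L', 'P', 'X' }

A non-terminal is nullable if it can derive ε (the empty string): either it has an ε-production, or it has a production whose right-hand side consists entirely of nullable non-terminals.

ε-productions: X → ε, L → ε
So X, L are immediately nullable.
P → X: every symbol on the right is nullable, so P is nullable too.
Every non-terminal is now nullable.
Nullable = { 'L', 'P', 'X' }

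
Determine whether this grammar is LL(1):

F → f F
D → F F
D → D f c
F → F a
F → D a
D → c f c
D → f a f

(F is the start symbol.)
No. Predict set conflict for F: { 'f' }

Relevant sets:
  FIRST(F) = { 'c', 'f' }
  FIRST(D) = { 'c', 'f' }

For F:
  PREDICT(F → f F) = { 'f' }
  PREDICT(F → F a) = { 'c', 'f' }
  PREDICT(F → D a) = { 'c', 'f' }
For D:
  PREDICT(D → F F) = { 'c', 'f' }
  PREDICT(D → D f c) = { 'c', 'f' }
  PREDICT(D → c f c) = { 'c' }
  PREDICT(D → f a f) = { 'f' }

Conflict found: Predict set conflict for F: { 'f' }
The grammar is NOT LL(1).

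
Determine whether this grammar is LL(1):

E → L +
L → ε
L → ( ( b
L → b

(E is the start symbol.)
Relevant sets:
  FOLLOW(L) = { '+' }

For L:
  PREDICT(L → ε) = { '+' }
  PREDICT(L → '(' '(' b) = { '(' }
  PREDICT(L → b) = { 'b' }
E has a single production, so nothing to check there.

All predict sets are disjoint. The grammar IS LL(1).

Answer: Yes, the grammar is LL(1).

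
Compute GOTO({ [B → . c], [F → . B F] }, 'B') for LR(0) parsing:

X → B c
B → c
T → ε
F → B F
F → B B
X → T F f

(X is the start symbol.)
GOTO(I, 'B') = CLOSURE({ [A → αX.β] : [A → α.Xβ] ∈ I, X = 'B' })

Items with dot before 'B', with the dot advanced:
  [F → . B F] → [F → B . F]
Closure of the advanced items:
  [F → B . F] has the dot before F: add [F → . B F], [F → . B B]
  [F → . B F] has the dot before B: add [B → . c]

GOTO = { [B → . c], [F → . B B], [F → . B F], [F → B . F] }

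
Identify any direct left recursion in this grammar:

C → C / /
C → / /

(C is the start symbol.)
C → C / /: LEFT RECURSIVE (starts with C)
C → / /: starts with '/'

The grammar has direct left recursion on: C.

Answer: Yes, C is left-recursive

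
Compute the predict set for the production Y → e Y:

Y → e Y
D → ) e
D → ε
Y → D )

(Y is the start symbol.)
PREDICT(Y → e Y) = (FIRST(RHS) \ {ε}) ∪ (FOLLOW(Y) if ε ∈ FIRST(RHS), i.e. RHS ⇒* ε)
FIRST(e Y) = { 'e' }
ε ∉ FIRST(e Y), so FOLLOW(Y) is not added.
PREDICT(Y → e Y) = { 'e' }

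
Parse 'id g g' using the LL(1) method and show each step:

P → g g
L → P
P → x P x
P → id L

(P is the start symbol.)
LL(1) parsing maintains a stack (initially the start symbol over $) and the input. At each step: if the stack top is a terminal, match it against the current input token; if it is a non-terminal N, replace it with the RHS of M[N, lookahead] (the unique production whose predict set contains the lookahead).

Stack is shown with the top on the left.

Stack   Input     Action
------------------------
P $     id g g $  output P → id L
id L $  id g g $  match 'id'
L $     g g $     output L → P
P $     g g $     output P → g g
g g $   g g $     match 'g'
g $     g $       match 'g'
$       $         accept

The string is accepted.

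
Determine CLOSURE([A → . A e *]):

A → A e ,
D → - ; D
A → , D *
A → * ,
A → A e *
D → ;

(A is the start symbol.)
{ [A → . * ,], [A → . , D *], [A → . A e *], [A → . A e ,] }

Start with: [A → . A e *]
  [A → . A e *] has the dot before A: add [A → . A e ,], [A → . , D *], [A → . * ,]
No further items can be added.

CLOSURE = { [A → . * ,], [A → . , D *], [A → . A e *], [A → . A e ,] }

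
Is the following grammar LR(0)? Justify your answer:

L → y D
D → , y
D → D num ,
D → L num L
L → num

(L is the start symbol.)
No. Shift-reduce conflict between [L → y D .] and [D → D . num ,]

Augment with L' → L and build the canonical LR(0) collection (I0 = CLOSURE({[L' → . L]}), then GOTO on every symbol after a dot until no new states appear). It has 12 states:
  I0: { [L → . num], [L → . y D], [L' → . L] }  — shift
  I1: { [L' → L .] }  — accept
  I2: { [L → num .] }  — reduce
  I3: { [D → . , y], [D → . D num ,], [D → . L num L], [L → . num], [L → . y D], [L → y . D] }  — shift
  I4: { [D → , . y] }  — shift
  I5: { [D → D . num ,], [L → y D .] }  — shift, reduce
  I6: { [D → L . num L] }  — shift
  I7: { [D → L num . L], [L → . num], [L → . y D] }  — shift
  I8: { [D → L num L .] }  — reduce
  I9: { [D → D num . ,] }  — shift
  I10: { [D → D num , .] }  — reduce
  I11: { [D → , y .] }  — reduce

Conflict in state I5:
  Shift-reduce conflict between [L → y D .] and [D → D . num ,]
So the grammar is NOT LR(0).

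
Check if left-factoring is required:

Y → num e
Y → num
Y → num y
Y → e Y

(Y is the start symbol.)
Left-factoring is needed when two productions for the same non-terminal
share a common prefix on the right-hand side.

Productions for Y:
  Y → num e
  Y → num
  Y → num y
  Y → e Y

Found common prefix 'num' in productions for Y

Answer: Yes, Y has productions with common prefix 'num'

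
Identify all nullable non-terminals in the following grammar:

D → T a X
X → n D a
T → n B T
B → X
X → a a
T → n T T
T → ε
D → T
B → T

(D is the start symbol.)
{ 'B', 'D', 'T' }

A non-terminal is nullable if it can derive ε (the empty string): either it has an ε-production, or it has a production whose right-hand side consists entirely of nullable non-terminals.

ε-productions: T → ε
So T is immediately nullable.
D → T: every symbol on the right is nullable, so D is nullable too.
B → T: every symbol on the right is nullable, so B is nullable too.
No further non-terminal can be added: every production for the remaining non-terminals contains a terminal or a non-nullable non-terminal.
Nullable = { 'B', 'D', 'T' }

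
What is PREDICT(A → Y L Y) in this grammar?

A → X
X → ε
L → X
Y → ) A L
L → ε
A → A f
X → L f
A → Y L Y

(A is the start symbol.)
{ ')' }

PREDICT(A → Y L Y) = (FIRST(RHS) \ {ε}) ∪ (FOLLOW(A) if ε ∈ FIRST(RHS), i.e. RHS ⇒* ε)
FIRST(Y) = { ')' }
FIRST(Y L Y) = { ')' }
ε ∉ FIRST(Y L Y), so FOLLOW(A) is not added.
PREDICT(A → Y L Y) = { ')' }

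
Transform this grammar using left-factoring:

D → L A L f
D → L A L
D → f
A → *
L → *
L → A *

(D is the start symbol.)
Left-factoring transforms A → αβ₁ | αβ₂ into A → αA' and A' → β₁ | β₂
(α is the longest common prefix among the alternatives). Repeat until
no nonterminal has two alternatives with a common prefix.

Round 1: D has alternatives sharing prefix 'L A L'. Introduce D': D → L A L D'
  Add: D' → f
  Add: D' → ε

No remaining common prefixes — done.

Resulting grammar:
D → L A L D'
D' → f
D' → ε
D → f
A → *
L → *
L → A *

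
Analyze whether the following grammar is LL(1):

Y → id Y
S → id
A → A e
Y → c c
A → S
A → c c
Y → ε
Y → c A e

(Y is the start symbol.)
A grammar is LL(1) if for each non-terminal N with multiple productions, the predict sets of those productions are pairwise disjoint, where PREDICT(N → α) = (FIRST(α) \ {ε}) ∪ (FOLLOW(N) if α ⇒* ε).

Relevant sets:
  FIRST(A) = { 'c', 'id' }
  FIRST(S) = { 'id' }
  FOLLOW(Y) = { $ }

For Y:
  PREDICT(Y → id Y) = { 'id' }
  PREDICT(Y → c c) = { 'c' }
  PREDICT(Y → ε) = { $ }
  PREDICT(Y → c A e) = { 'c' }
For A:
  PREDICT(A → A e) = { 'c', 'id' }
  PREDICT(A → S) = { 'id' }
  PREDICT(A → c c) = { 'c' }
S has a single production, so nothing to check there.

Conflict found: Predict set conflict for Y: { 'c' }
The grammar is NOT LL(1).

Answer: No. Predict set conflict for Y: { 'c' }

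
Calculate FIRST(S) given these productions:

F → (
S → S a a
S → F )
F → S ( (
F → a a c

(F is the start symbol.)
To compute FIRST(S), examine every production with S on the left-hand side, reading each right-hand side left to right until a non-nullable symbol is reached.

FIRST sets of the other non-terminals involved (by the same procedure, iterated to a fixed point):
  FIRST(F) = { '(', 'a' }

From S → S a a:
  - S is the symbol being defined: contributes nothing new
    S is not nullable, so stop
From S → F ):
  - F is a non-terminal: add FIRST(F) \ {ε} = { '(', 'a' }
    F is not nullable, so stop

Collecting: FIRST(S) = { '(', 'a' }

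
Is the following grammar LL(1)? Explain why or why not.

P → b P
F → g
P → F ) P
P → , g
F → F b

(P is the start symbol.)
No. Predict set conflict for F: { 'g' }

Relevant sets:
  FIRST(F) = { 'g' }

For P:
  PREDICT(P → b P) = { 'b' }
  PREDICT(P → F ')' P) = { 'g' }
  PREDICT(P → ',' g) = { ',' }
For F:
  PREDICT(F → g) = { 'g' }
  PREDICT(F → F b) = { 'g' }

Conflict found: Predict set conflict for F: { 'g' }
The grammar is NOT LL(1).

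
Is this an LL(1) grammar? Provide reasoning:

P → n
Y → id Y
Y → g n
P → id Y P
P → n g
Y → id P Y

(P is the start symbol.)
No. Predict set conflict for P: { 'n' }

A grammar is LL(1) if for each non-terminal N with multiple productions, the predict sets of those productions are pairwise disjoint, where PREDICT(N → α) = (FIRST(α) \ {ε}) ∪ (FOLLOW(N) if α ⇒* ε).

For P:
  PREDICT(P → n) = { 'n' }
  PREDICT(P → id Y P) = { 'id' }
  PREDICT(P → n g) = { 'n' }
For Y:
  PREDICT(Y → id Y) = { 'id' }
  PREDICT(Y → g n) = { 'g' }
  PREDICT(Y → id P Y) = { 'id' }

Conflict found: Predict set conflict for P: { 'n' }
The grammar is NOT LL(1).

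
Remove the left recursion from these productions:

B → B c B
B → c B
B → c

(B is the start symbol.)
B is directly left-recursive. The standard transformation for
  A → A α₁ | ... | A α_m | β₁ | ... | β_n
is
  A  → β₁ A' | ... | β_n A'
  A' → α₁ A' | ... | α_m A' | ε

B → c B becomes B → c B B'
B → c becomes B → c B'
B → B c B becomes B' → c B B'
Add B' → ε

Resulting grammar:
B → c B B'
B → c B'
B' → c B B'
B' → ε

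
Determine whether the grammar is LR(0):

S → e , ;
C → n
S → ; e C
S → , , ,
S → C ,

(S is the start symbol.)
Yes, the grammar is LR(0)

A grammar is LR(0) if no state in the canonical LR(0) collection has:
  - both a shift item (dot before a terminal) and a complete item (shift-reduce conflict), or
  - two or more complete items (reduce-reduce conflict; the accept item [S' → S .] counts as a complete item here).

Augment with S' → S and build the canonical LR(0) collection (I0 = CLOSURE({[S' → . S]}), then GOTO on every symbol after a dot until no new states appear). It has 14 states:
  I0: { [C → . n], [S → . , , ,], [S → . ; e C], [S → . C ,], [S → . e , ;], [S' → . S] }  — shift
  I1: { [S → , . , ,] }  — shift
  I2: { [S → ; . e C] }  — shift
  I3: { [S → C . ,] }  — shift
  I4: { [S' → S .] }  — accept
  I5: { [S → e . , ;] }  — shift
  I6: { [C → n .] }  — reduce
  I7: { [S → e , . ;] }  — shift
  I8: { [S → e , ; .] }  — reduce
  I9: { [S → C , .] }  — reduce
  I10: { [C → . n], [S → ; e . C] }  — shift
  I11: { [S → ; e C .] }  — reduce
  I12: { [S → , , . ,] }  — shift
  I13: { [S → , , , .] }  — reduce

Every state is either a pure shift/goto state or contains exactly one complete item and nothing to shift — no conflicts. The grammar is LR(0).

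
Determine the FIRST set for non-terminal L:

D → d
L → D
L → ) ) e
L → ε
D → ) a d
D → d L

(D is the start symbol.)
To compute FIRST(L), examine every production with L on the left-hand side, reading each right-hand side left to right until a non-nullable symbol is reached.

FIRST sets of the other non-terminals involved (by the same procedure, iterated to a fixed point):
  FIRST(D) = { ')', 'd' }

From L → D:
  - D is a non-terminal: add FIRST(D) \ {ε} = { ')', 'd' }
    D is not nullable, so stop
From L → ) ) e:
  - ')' is a terminal: add ')' and stop
From L → ε:
  - ε-production, so ε ∈ FIRST(L)

Collecting: FIRST(L) = { ')', 'd', ε }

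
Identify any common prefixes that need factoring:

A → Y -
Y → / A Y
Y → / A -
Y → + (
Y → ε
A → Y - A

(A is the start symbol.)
Yes, A has productions with common prefix 'Y -'; Y has productions with common prefix '/ A'

Left-factoring is needed when two productions for the same non-terminal
share a common prefix on the right-hand side.

Productions for A:
  A → Y -
  A → Y - A
Productions for Y:
  Y → / A Y
  Y → / A -
  Y → + (
  Y → ε

Found common prefix 'Y -' in productions for A
Found common prefix '/ A' in productions for Y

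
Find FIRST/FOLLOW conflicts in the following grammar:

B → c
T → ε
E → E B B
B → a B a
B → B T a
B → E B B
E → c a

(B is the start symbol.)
A FIRST/FOLLOW conflict occurs when a non-terminal N has a nullable alternative N → β (β ⇒* ε) and another alternative N → α with FIRST(α) ∩ FOLLOW(N) ≠ ∅: on such a lookahead the parser cannot decide between expanding α and letting N vanish via β.

Nullable non-terminals: T.
T has a nullable alternative but only one production, so nothing to check.

B, E have no nullable alternative, so no FIRST/FOLLOW check is needed there.

No FIRST/FOLLOW conflicts found.

Answer: No FIRST/FOLLOW conflicts.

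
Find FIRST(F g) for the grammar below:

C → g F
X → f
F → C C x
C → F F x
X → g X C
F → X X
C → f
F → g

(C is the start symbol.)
{ 'f', 'g' }

FIRST sets of the non-terminals involved (from the grammar, by fixed-point iteration):
  FIRST(F) = { 'f', 'g' }

To compute FIRST(F g), process the symbols left to right:
Symbol F is a non-terminal. Add FIRST(F) \ {ε} = { 'f', 'g' }
F is not nullable (ε ∉ FIRST(F)), so stop here.
FIRST(F g) = { 'f', 'g' }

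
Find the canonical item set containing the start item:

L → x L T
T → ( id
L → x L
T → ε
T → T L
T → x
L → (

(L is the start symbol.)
{ [L → . (], [L → . x L T], [L → . x L], [L' → . L] }

First, augment the grammar with L' → L
I₀ = CLOSURE({ [L' → . L] }):
  [L' → . L] has the dot before L: add [L → . x L T], [L → . x L], [L → . (]
No further items can be added.

I₀ = { [L → . (], [L → . x L T], [L → . x L], [L' → . L] }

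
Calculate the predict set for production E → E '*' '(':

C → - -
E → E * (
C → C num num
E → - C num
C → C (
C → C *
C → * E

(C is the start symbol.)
{ '-' }

PREDICT(E → E '*' '(') = (FIRST(RHS) \ {ε}) ∪ (FOLLOW(E) if ε ∈ FIRST(RHS), i.e. RHS ⇒* ε)
FIRST(E) = { '-' }
FIRST(E '*' '(') = { '-' }
ε ∉ FIRST(E '*' '('), so FOLLOW(E) is not added.
PREDICT(E → E '*' '(') = { '-' }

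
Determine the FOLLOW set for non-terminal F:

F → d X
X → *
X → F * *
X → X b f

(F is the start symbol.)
{ $, '*' }

F is the start symbol, so $ ∈ FOLLOW(F).
In X → F * *: F is followed by '*' '*', add FIRST('*' '*') \ {ε} = { '*' }

Taking the union: FOLLOW(F) = { $, '*' }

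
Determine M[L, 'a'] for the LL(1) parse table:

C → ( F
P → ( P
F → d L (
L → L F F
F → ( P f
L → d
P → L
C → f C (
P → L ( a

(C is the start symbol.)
Empty (error entry)

To find M[L, 'a'], we find productions for L where 'a' is in the predict set (PREDICT(N → α) = (FIRST(α) \ {ε}) ∪ (FOLLOW(N) if α ⇒* ε)).

Relevant sets:
  FIRST(L) = { 'd' }

L → L F F: PREDICT = { 'd' }
L → d: PREDICT = { 'd' }

M[L, 'a'] is empty (no production applies)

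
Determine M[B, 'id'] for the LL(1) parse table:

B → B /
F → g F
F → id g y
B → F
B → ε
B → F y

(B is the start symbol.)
To find M[B, 'id'], we find productions for B where 'id' is in the predict set (PREDICT(N → α) = (FIRST(α) \ {ε}) ∪ (FOLLOW(N) if α ⇒* ε)).

Relevant sets:
  FIRST(B) = { '/', 'g', 'id', ε }
  FIRST(F) = { 'g', 'id' }
  FOLLOW(B) = { $, '/' }

B → B /: PREDICT = { '/', 'g', 'id' }
  'id' is in predict set, so this production goes in M[B, 'id']
B → F: PREDICT = { 'g', 'id' }
  'id' is in predict set, so this production goes in M[B, 'id']
B → ε: PREDICT = { $, '/' }
B → F y: PREDICT = { 'g', 'id' }
  'id' is in predict set, so this production goes in M[B, 'id']

M[B, 'id'] = B → B /, B → F, B → F y  (a multiply-defined cell — the grammar is not LL(1))

Answer: B → B /, B → F, B → F y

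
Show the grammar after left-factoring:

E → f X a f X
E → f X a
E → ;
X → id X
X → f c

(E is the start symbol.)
Left-factoring transforms A → αβ₁ | αβ₂ into A → αA' and A' → β₁ | β₂
(α is the longest common prefix among the alternatives). Repeat until
no nonterminal has two alternatives with a common prefix.

Round 1: E has alternatives sharing prefix 'f X a'. Introduce E': E → f X a E'
  Add: E' → f X
  Add: E' → ε

No remaining common prefixes — done.

Resulting grammar:
E → f X a E'
E' → f X
E' → ε
E → ;
X → id X
X → f c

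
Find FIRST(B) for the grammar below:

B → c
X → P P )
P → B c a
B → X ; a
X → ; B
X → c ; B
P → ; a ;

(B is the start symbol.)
To compute FIRST(B), examine every production with B on the left-hand side, reading each right-hand side left to right until a non-nullable symbol is reached.

FIRST sets of the other non-terminals involved (by the same procedure, iterated to a fixed point):
  FIRST(X) = { ';', 'c' }

From B → c:
  - c is a terminal: add 'c' and stop
From B → X ; a:
  - X is a non-terminal: add FIRST(X) \ {ε} = { ';', 'c' }
    X is not nullable, so stop

Collecting: FIRST(B) = { ';', 'c' }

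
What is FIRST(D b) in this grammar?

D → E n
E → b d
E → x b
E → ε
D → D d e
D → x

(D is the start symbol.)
FIRST sets of the non-terminals involved (from the grammar, by fixed-point iteration):
  FIRST(D) = { 'b', 'n', 'x' }

To compute FIRST(D b), process the symbols left to right:
Symbol D is a non-terminal. Add FIRST(D) \ {ε} = { 'b', 'n', 'x' }
D is not nullable (ε ∉ FIRST(D)), so stop here.
FIRST(D b) = { 'b', 'n', 'x' }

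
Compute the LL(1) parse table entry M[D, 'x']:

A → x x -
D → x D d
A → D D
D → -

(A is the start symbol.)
D → x D d

To find M[D, 'x'], we find productions for D where 'x' is in the predict set (PREDICT(N → α) = (FIRST(α) \ {ε}) ∪ (FOLLOW(N) if α ⇒* ε)).

D → x D d: PREDICT = { 'x' }
  'x' is in predict set, so this production goes in M[D, 'x']
D → -: PREDICT = { '-' }

M[D, 'x'] = D → x D d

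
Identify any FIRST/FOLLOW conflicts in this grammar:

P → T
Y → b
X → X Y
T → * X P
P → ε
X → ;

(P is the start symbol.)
A FIRST/FOLLOW conflict occurs when a non-terminal N has a nullable alternative N → β (β ⇒* ε) and another alternative N → α with FIRST(α) ∩ FOLLOW(N) ≠ ∅: on such a lookahead the parser cannot decide between expanding α and letting N vanish via β.

Nullable non-terminals: P.
FIRST sets used below: FIRST(T) = { '*' }

P: nullable alternative(s) P → ε; FOLLOW(P) = { $ }
  P → T: FIRST \ {ε} = { '*' } — disjoint from FOLLOW(P)
  P → ε: FIRST \ {ε} = { } — this is the only nullable alternative, skip

T, X, Y have no nullable alternative, so no FIRST/FOLLOW check is needed there.

No FIRST/FOLLOW conflicts found.

Answer: No FIRST/FOLLOW conflicts.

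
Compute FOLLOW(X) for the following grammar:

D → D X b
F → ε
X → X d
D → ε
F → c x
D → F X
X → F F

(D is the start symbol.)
To compute FOLLOW(X), find every occurrence of X on a right-hand side N → α X β: add FIRST(β) \ {ε}, and if β is empty or nullable also add FOLLOW(N). Iterate to a fixed point.

In D → D X b: X is followed by b, add FIRST(b) \ {ε} = { 'b' }
In X → X d: X is followed by d, add FIRST(d) \ {ε} = { 'd' }
In D → F X: X is at the end, add FOLLOW(D)

The FOLLOW sets referred to above (computed the same way, to a fixed point):
  FOLLOW(D) = { $, 'b', 'c', 'd' }

Taking the union: FOLLOW(X) = { $, 'b', 'c', 'd' }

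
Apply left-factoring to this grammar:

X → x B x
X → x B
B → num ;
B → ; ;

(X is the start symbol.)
Left-factoring transforms A → αβ₁ | αβ₂ into A → αA' and A' → β₁ | β₂
(α is the longest common prefix among the alternatives). Repeat until
no nonterminal has two alternatives with a common prefix.

Round 1: X has alternatives sharing prefix 'x B'. Introduce X': X → x B X'
  Add: X' → x
  Add: X' → ε

No remaining common prefixes — done.

Resulting grammar:
X → x B X'
X' → x
X' → ε
B → num ;
B → ; ;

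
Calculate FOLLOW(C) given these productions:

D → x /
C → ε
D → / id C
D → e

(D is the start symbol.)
To compute FOLLOW(C), find every occurrence of C on a right-hand side N → α C β: add FIRST(β) \ {ε}, and if β is empty or nullable also add FOLLOW(N). Iterate to a fixed point.

In D → / id C: C is at the end, add FOLLOW(D)

The FOLLOW sets referred to above (computed the same way, to a fixed point):
  FOLLOW(D) = { $ }

Taking the union: FOLLOW(C) = { $ }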